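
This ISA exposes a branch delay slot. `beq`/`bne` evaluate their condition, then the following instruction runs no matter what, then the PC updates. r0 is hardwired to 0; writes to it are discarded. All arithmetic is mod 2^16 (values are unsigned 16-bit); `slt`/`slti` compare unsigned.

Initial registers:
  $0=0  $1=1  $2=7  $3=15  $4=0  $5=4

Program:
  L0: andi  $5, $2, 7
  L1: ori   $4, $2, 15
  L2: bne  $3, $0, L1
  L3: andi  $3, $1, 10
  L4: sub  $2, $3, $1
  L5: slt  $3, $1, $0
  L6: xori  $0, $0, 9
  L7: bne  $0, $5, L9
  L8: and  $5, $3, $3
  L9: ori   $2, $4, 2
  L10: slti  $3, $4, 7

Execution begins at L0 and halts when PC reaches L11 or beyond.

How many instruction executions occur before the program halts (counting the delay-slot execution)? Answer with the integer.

14

#0 andi  $5, $2, 7 ; 0/1/7/15/0/7
#1 ori   $4, $2, 15 ; 0/1/7/15/15/7
#2 bne  $3, $0, L1 ; 0/1/7/15/15/7 ; →target
#3 andi  $3, $1, 10 ; 0/1/7/0/15/7
#1 ori   $4, $2, 15 ; 0/1/7/0/15/7
#2 bne  $3, $0, L1 ; 0/1/7/0/15/7 ; →fallthru
#3 andi  $3, $1, 10 ; 0/1/7/0/15/7
#4 sub  $2, $3, $1 ; 0/1/65535/0/15/7
#5 slt  $3, $1, $0 ; 0/1/65535/0/15/7
#6 xori  $0, $0, 9 ; 0/1/65535/0/15/7
#7 bne  $0, $5, L9 ; 0/1/65535/0/15/7 ; →target
#8 and  $5, $3, $3 ; 0/1/65535/0/15/0
#9 ori   $2, $4, 2 ; 0/1/15/0/15/0
#10 slti  $3, $4, 7 ; 0/1/15/0/15/0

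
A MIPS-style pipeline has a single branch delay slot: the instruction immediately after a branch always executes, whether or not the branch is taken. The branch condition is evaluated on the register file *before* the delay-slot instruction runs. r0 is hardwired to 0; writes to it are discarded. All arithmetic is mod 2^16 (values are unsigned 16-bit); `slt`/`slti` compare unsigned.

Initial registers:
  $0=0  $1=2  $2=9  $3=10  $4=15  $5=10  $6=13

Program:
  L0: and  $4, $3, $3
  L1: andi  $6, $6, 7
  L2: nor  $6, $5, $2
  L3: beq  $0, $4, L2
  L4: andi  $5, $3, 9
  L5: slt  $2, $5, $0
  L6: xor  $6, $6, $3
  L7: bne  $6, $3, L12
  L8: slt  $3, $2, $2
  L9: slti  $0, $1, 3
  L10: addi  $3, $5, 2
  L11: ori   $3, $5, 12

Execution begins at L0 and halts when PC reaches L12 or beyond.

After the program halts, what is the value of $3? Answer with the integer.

0

#0 and  $4, $3, $3 ; 0/2/9/10/10/10/13
#1 andi  $6, $6, 7 ; 0/2/9/10/10/10/5
#2 nor  $6, $5, $2 ; 0/2/9/10/10/10/65524
#3 beq  $0, $4, L2 ; 0/2/9/10/10/10/65524 ; →fallthru
#4 andi  $5, $3, 9 ; 0/2/9/10/10/8/65524
#5 slt  $2, $5, $0 ; 0/2/0/10/10/8/65524
#6 xor  $6, $6, $3 ; 0/2/0/10/10/8/65534
#7 bne  $6, $3, L12 ; 0/2/0/10/10/8/65534 ; →target
#8 slt  $3, $2, $2 ; 0/2/0/0/10/8/65534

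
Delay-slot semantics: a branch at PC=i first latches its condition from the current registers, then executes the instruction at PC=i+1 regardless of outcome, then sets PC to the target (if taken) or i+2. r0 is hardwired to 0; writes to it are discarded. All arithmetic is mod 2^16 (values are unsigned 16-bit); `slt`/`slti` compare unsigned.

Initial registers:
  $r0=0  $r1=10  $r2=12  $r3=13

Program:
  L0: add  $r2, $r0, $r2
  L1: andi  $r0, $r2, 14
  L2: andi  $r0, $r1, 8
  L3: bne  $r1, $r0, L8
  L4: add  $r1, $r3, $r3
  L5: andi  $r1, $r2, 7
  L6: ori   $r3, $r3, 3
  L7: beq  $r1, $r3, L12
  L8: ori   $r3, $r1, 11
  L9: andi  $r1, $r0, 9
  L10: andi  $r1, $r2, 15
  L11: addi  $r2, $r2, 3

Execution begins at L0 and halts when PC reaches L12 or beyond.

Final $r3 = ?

#0 add  $r2, $r0, $r2 ; 0/10/12/13
#1 andi  $r0, $r2, 14 ; 0/10/12/13
#2 andi  $r0, $r1, 8 ; 0/10/12/13
#3 bne  $r1, $r0, L8 ; 0/10/12/13 ; →target
#4 add  $r1, $r3, $r3 ; 0/26/12/13
#8 ori   $r3, $r1, 11 ; 0/26/12/27
#9 andi  $r1, $r0, 9 ; 0/0/12/27
#10 andi  $r1, $r2, 15 ; 0/12/12/27
#11 addi  $r2, $r2, 3 ; 0/12/15/27

27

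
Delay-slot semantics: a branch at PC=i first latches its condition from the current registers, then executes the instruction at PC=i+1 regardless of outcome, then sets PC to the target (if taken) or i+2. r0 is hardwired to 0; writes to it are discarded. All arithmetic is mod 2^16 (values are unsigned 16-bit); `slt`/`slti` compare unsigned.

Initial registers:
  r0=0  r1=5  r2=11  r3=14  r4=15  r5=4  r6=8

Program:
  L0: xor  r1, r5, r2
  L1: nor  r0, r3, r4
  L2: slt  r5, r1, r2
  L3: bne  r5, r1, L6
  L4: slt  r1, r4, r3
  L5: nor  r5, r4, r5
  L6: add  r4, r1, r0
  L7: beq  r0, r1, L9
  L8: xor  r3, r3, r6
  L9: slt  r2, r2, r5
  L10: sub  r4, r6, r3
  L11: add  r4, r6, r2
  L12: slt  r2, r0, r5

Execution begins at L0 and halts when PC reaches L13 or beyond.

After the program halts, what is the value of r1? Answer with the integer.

0

  step pc=0: xor  r1, r5, r2  regs=(0,15,11,14,15,4,8)
  step pc=1: nor  r0, r3, r4  regs=(0,15,11,14,15,4,8)
  step pc=2: slt  r5, r1, r2  regs=(0,15,11,14,15,0,8)
  step pc=3: bne  r5, r1, L6  cond=T  regs=(0,15,11,14,15,0,8)
  step pc=4: slt  r1, r4, r3  regs=(0,0,11,14,15,0,8)
  step pc=6: add  r4, r1, r0  regs=(0,0,11,14,0,0,8)
  step pc=7: beq  r0, r1, L9  cond=T  regs=(0,0,11,14,0,0,8)
  step pc=8: xor  r3, r3, r6  regs=(0,0,11,6,0,0,8)
  step pc=9: slt  r2, r2, r5  regs=(0,0,0,6,0,0,8)
  step pc=10: sub  r4, r6, r3  regs=(0,0,0,6,2,0,8)
  step pc=11: add  r4, r6, r2  regs=(0,0,0,6,8,0,8)
  step pc=12: slt  r2, r0, r5  regs=(0,0,0,6,8,0,8)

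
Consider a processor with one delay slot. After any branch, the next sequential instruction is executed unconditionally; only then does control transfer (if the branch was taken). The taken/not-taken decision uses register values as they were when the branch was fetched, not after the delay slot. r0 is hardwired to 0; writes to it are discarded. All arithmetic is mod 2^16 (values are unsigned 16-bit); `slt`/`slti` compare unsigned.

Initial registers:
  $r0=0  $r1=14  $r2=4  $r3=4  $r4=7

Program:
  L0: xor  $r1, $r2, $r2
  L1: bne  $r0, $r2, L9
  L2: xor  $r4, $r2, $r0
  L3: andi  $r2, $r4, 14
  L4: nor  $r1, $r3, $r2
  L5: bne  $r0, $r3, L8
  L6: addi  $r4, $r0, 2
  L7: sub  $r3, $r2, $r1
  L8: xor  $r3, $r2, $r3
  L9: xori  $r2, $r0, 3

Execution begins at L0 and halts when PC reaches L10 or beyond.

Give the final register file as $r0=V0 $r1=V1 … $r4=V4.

$r0=0 $r1=0 $r2=3 $r3=4 $r4=4

PC=0  xor  $r1, $r2, $r2     | $r0=0 $r1=0 $r2=4 $r3=4 $r4=7
PC=1  bne  $r0, $r2, L9      | $r0=0 $r1=0 $r2=4 $r3=4 $r4=7  [TAKEN]
PC=2  xor  $r4, $r2, $r0     | $r0=0 $r1=0 $r2=4 $r3=4 $r4=4
PC=9  xori  $r2, $r0, 3      | $r0=0 $r1=0 $r2=3 $r3=4 $r4=4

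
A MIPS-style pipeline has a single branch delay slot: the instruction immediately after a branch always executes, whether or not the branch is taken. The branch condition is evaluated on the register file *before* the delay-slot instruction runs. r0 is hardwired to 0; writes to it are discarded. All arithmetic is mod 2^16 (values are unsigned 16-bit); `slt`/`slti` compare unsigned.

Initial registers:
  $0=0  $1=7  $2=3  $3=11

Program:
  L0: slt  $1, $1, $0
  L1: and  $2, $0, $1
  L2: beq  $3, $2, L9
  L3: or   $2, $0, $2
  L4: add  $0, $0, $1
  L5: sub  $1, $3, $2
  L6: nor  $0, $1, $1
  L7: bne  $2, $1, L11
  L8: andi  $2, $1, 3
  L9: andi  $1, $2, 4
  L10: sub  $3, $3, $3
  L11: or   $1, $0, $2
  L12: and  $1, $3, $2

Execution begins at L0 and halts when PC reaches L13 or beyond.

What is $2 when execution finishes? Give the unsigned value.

PC=0  slt  $1, $1, $0        | $0=0 $1=0 $2=3 $3=11
PC=1  and  $2, $0, $1        | $0=0 $1=0 $2=0 $3=11
PC=2  beq  $3, $2, L9        | $0=0 $1=0 $2=0 $3=11  [not taken]
PC=3  or   $2, $0, $2        | $0=0 $1=0 $2=0 $3=11
PC=4  add  $0, $0, $1        | $0=0 $1=0 $2=0 $3=11
PC=5  sub  $1, $3, $2        | $0=0 $1=11 $2=0 $3=11
PC=6  nor  $0, $1, $1        | $0=0 $1=11 $2=0 $3=11
PC=7  bne  $2, $1, L11       | $0=0 $1=11 $2=0 $3=11  [TAKEN]
PC=8  andi  $2, $1, 3        | $0=0 $1=11 $2=3 $3=11
PC=11 or   $1, $0, $2        | $0=0 $1=3 $2=3 $3=11
PC=12 and  $1, $3, $2        | $0=0 $1=3 $2=3 $3=11

3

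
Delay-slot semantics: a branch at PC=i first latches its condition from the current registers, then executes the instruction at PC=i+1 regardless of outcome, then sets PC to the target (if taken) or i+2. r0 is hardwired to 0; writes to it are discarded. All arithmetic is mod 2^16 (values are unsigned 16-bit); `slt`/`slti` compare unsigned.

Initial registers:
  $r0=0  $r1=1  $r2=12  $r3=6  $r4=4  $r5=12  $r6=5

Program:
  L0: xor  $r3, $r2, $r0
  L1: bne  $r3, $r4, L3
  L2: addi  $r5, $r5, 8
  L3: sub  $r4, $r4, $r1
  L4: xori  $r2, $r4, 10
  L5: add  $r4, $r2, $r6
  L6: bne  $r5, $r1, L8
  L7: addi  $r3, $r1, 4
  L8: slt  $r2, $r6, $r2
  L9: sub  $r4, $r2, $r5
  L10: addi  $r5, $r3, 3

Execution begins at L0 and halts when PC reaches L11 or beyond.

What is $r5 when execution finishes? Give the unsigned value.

  step pc=0: xor  $r3, $r2, $r0  regs=(0,1,12,12,4,12,5)
  step pc=1: bne  $r3, $r4, L3  cond=T  regs=(0,1,12,12,4,12,5)
  step pc=2: addi  $r5, $r5, 8  regs=(0,1,12,12,4,20,5)
  step pc=3: sub  $r4, $r4, $r1  regs=(0,1,12,12,3,20,5)
  step pc=4: xori  $r2, $r4, 10  regs=(0,1,9,12,3,20,5)
  step pc=5: add  $r4, $r2, $r6  regs=(0,1,9,12,14,20,5)
  step pc=6: bne  $r5, $r1, L8  cond=T  regs=(0,1,9,12,14,20,5)
  step pc=7: addi  $r3, $r1, 4  regs=(0,1,9,5,14,20,5)
  step pc=8: slt  $r2, $r6, $r2  regs=(0,1,1,5,14,20,5)
  step pc=9: sub  $r4, $r2, $r5  regs=(0,1,1,5,65517,20,5)
  step pc=10: addi  $r5, $r3, 3  regs=(0,1,1,5,65517,8,5)

8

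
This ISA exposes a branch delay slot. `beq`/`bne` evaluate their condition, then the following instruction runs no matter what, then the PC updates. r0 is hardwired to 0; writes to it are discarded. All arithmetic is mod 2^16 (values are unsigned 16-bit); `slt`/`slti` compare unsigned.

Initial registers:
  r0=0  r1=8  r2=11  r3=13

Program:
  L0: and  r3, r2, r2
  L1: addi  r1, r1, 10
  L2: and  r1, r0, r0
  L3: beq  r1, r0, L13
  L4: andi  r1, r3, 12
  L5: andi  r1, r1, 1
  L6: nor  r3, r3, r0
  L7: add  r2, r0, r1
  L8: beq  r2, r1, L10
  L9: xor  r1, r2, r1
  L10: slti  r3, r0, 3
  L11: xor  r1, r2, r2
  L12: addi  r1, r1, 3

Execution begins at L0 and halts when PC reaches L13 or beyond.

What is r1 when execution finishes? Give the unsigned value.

8

PC=0  and  r3, r2, r2        | r0=0 r1=8 r2=11 r3=11
PC=1  addi  r1, r1, 10       | r0=0 r1=18 r2=11 r3=11
PC=2  and  r1, r0, r0        | r0=0 r1=0 r2=11 r3=11
PC=3  beq  r1, r0, L13       | r0=0 r1=0 r2=11 r3=11  [TAKEN]
PC=4  andi  r1, r3, 12       | r0=0 r1=8 r2=11 r3=11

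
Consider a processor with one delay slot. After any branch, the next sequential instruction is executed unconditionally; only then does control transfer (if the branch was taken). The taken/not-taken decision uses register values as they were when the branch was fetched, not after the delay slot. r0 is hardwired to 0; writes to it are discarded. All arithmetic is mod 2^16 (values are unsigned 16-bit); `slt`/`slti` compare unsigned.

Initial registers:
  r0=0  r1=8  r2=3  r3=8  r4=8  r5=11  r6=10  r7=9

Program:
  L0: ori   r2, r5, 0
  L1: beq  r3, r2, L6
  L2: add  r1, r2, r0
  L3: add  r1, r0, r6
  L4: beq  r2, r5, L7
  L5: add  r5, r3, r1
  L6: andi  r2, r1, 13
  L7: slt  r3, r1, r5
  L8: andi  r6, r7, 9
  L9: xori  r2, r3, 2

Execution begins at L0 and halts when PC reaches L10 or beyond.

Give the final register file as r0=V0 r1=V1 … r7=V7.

r0=0 r1=10 r2=3 r3=1 r4=8 r5=18 r6=9 r7=9

PC=0  ori   r2, r5, 0        | r0=0 r1=8 r2=11 r3=8 r4=8 r5=11 r6=10 r7=9
PC=1  beq  r3, r2, L6        | r0=0 r1=8 r2=11 r3=8 r4=8 r5=11 r6=10 r7=9  [not taken]
PC=2  add  r1, r2, r0        | r0=0 r1=11 r2=11 r3=8 r4=8 r5=11 r6=10 r7=9
PC=3  add  r1, r0, r6        | r0=0 r1=10 r2=11 r3=8 r4=8 r5=11 r6=10 r7=9
PC=4  beq  r2, r5, L7        | r0=0 r1=10 r2=11 r3=8 r4=8 r5=11 r6=10 r7=9  [TAKEN]
PC=5  add  r5, r3, r1        | r0=0 r1=10 r2=11 r3=8 r4=8 r5=18 r6=10 r7=9
PC=7  slt  r3, r1, r5        | r0=0 r1=10 r2=11 r3=1 r4=8 r5=18 r6=10 r7=9
PC=8  andi  r6, r7, 9        | r0=0 r1=10 r2=11 r3=1 r4=8 r5=18 r6=9 r7=9
PC=9  xori  r2, r3, 2        | r0=0 r1=10 r2=3 r3=1 r4=8 r5=18 r6=9 r7=9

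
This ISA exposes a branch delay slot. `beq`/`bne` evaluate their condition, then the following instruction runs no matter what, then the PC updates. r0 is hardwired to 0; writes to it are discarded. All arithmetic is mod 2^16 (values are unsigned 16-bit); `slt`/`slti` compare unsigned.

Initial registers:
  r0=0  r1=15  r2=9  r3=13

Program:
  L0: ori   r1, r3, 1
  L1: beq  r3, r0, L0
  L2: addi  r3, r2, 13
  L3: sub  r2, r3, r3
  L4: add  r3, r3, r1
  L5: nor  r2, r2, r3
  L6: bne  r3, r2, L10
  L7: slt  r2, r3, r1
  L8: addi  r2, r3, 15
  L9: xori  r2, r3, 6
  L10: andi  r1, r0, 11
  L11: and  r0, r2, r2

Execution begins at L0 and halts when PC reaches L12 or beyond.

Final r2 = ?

0

PC=0  ori   r1, r3, 1        | r0=0 r1=13 r2=9 r3=13
PC=1  beq  r3, r0, L0        | r0=0 r1=13 r2=9 r3=13  [not taken]
PC=2  addi  r3, r2, 13       | r0=0 r1=13 r2=9 r3=22
PC=3  sub  r2, r3, r3        | r0=0 r1=13 r2=0 r3=22
PC=4  add  r3, r3, r1        | r0=0 r1=13 r2=0 r3=35
PC=5  nor  r2, r2, r3        | r0=0 r1=13 r2=65500 r3=35
PC=6  bne  r3, r2, L10       | r0=0 r1=13 r2=65500 r3=35  [TAKEN]
PC=7  slt  r2, r3, r1        | r0=0 r1=13 r2=0 r3=35
PC=10 andi  r1, r0, 11       | r0=0 r1=0 r2=0 r3=35
PC=11 and  r0, r2, r2        | r0=0 r1=0 r2=0 r3=35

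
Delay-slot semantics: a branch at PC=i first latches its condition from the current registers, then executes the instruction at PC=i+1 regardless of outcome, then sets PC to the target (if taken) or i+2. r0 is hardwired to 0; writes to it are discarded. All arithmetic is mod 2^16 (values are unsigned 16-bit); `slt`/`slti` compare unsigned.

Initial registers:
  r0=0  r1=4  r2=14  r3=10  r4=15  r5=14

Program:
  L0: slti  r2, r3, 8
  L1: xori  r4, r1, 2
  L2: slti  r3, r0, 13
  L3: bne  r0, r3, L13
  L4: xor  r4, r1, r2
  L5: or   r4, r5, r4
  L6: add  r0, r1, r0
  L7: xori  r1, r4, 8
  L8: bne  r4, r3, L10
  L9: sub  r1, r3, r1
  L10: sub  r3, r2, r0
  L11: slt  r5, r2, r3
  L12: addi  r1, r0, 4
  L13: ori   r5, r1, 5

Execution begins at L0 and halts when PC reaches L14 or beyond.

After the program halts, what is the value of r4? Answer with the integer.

4

PC=0  slti  r2, r3, 8        | r0=0 r1=4 r2=0 r3=10 r4=15 r5=14
PC=1  xori  r4, r1, 2        | r0=0 r1=4 r2=0 r3=10 r4=6 r5=14
PC=2  slti  r3, r0, 13       | r0=0 r1=4 r2=0 r3=1 r4=6 r5=14
PC=3  bne  r0, r3, L13       | r0=0 r1=4 r2=0 r3=1 r4=6 r5=14  [TAKEN]
PC=4  xor  r4, r1, r2        | r0=0 r1=4 r2=0 r3=1 r4=4 r5=14
PC=13 ori   r5, r1, 5        | r0=0 r1=4 r2=0 r3=1 r4=4 r5=5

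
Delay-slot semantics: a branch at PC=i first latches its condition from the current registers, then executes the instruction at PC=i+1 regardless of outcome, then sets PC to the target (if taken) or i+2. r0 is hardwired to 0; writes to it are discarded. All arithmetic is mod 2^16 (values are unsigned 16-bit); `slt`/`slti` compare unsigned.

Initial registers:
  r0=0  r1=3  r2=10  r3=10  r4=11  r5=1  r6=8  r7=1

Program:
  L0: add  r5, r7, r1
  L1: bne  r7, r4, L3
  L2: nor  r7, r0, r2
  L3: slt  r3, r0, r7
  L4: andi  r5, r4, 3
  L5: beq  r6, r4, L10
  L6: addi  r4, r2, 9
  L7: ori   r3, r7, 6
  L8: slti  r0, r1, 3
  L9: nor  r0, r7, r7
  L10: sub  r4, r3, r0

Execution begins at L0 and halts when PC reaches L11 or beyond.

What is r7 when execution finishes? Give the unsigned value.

65525

[0] add  r5, r7, r1  →  {r0:0, r1:3, r2:10, r3:10, r4:11, r5:4, r6:8, r7:1}
[1] bne  r7, r4, L3  →  {r0:0, r1:3, r2:10, r3:10, r4:11, r5:4, r6:8, r7:1}  ⟨branch taken⟩
[2] nor  r7, r0, r2  →  {r0:0, r1:3, r2:10, r3:10, r4:11, r5:4, r6:8, r7:65525}
[3] slt  r3, r0, r7  →  {r0:0, r1:3, r2:10, r3:1, r4:11, r5:4, r6:8, r7:65525}
[4] andi  r5, r4, 3  →  {r0:0, r1:3, r2:10, r3:1, r4:11, r5:3, r6:8, r7:65525}
[5] beq  r6, r4, L10  →  {r0:0, r1:3, r2:10, r3:1, r4:11, r5:3, r6:8, r7:65525}  ⟨branch fallthrough⟩
[6] addi  r4, r2, 9  →  {r0:0, r1:3, r2:10, r3:1, r4:19, r5:3, r6:8, r7:65525}
[7] ori   r3, r7, 6  →  {r0:0, r1:3, r2:10, r3:65527, r4:19, r5:3, r6:8, r7:65525}
[8] slti  r0, r1, 3  →  {r0:0, r1:3, r2:10, r3:65527, r4:19, r5:3, r6:8, r7:65525}
[9] nor  r0, r7, r7  →  {r0:0, r1:3, r2:10, r3:65527, r4:19, r5:3, r6:8, r7:65525}
[10] sub  r4, r3, r0  →  {r0:0, r1:3, r2:10, r3:65527, r4:65527, r5:3, r6:8, r7:65525}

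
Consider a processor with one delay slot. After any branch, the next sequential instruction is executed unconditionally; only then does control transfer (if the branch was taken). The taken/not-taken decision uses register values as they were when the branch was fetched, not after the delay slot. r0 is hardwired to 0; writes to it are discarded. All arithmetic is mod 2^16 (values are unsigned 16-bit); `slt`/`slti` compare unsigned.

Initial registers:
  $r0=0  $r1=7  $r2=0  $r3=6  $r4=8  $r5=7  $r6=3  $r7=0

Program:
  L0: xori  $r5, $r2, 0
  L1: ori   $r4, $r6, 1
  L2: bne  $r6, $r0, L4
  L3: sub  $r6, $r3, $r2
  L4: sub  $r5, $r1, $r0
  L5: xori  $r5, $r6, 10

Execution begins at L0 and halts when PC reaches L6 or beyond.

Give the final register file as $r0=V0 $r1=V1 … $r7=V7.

$r0=0 $r1=7 $r2=0 $r3=6 $r4=3 $r5=12 $r6=6 $r7=0

[0] xori  $r5, $r2, 0  →  {$r0:0, $r1:7, $r2:0, $r3:6, $r4:8, $r5:0, $r6:3, $r7:0}
[1] ori   $r4, $r6, 1  →  {$r0:0, $r1:7, $r2:0, $r3:6, $r4:3, $r5:0, $r6:3, $r7:0}
[2] bne  $r6, $r0, L4  →  {$r0:0, $r1:7, $r2:0, $r3:6, $r4:3, $r5:0, $r6:3, $r7:0}  ⟨branch taken⟩
[3] sub  $r6, $r3, $r2  →  {$r0:0, $r1:7, $r2:0, $r3:6, $r4:3, $r5:0, $r6:6, $r7:0}
[4] sub  $r5, $r1, $r0  →  {$r0:0, $r1:7, $r2:0, $r3:6, $r4:3, $r5:7, $r6:6, $r7:0}
[5] xori  $r5, $r6, 10  →  {$r0:0, $r1:7, $r2:0, $r3:6, $r4:3, $r5:12, $r6:6, $r7:0}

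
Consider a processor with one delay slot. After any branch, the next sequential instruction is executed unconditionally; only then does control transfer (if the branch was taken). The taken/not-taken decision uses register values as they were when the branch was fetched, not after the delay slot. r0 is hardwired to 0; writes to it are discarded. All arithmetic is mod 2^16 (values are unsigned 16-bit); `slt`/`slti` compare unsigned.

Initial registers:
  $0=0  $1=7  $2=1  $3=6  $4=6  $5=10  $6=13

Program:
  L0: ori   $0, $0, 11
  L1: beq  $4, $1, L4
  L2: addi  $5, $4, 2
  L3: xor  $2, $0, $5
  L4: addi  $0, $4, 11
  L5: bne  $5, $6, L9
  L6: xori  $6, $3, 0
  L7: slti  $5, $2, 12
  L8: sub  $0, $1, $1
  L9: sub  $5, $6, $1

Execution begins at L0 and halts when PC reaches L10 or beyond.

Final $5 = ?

65535

#0 ori   $0, $0, 11 ; 0/7/1/6/6/10/13
#1 beq  $4, $1, L4 ; 0/7/1/6/6/10/13 ; →fallthru
#2 addi  $5, $4, 2 ; 0/7/1/6/6/8/13
#3 xor  $2, $0, $5 ; 0/7/8/6/6/8/13
#4 addi  $0, $4, 11 ; 0/7/8/6/6/8/13
#5 bne  $5, $6, L9 ; 0/7/8/6/6/8/13 ; →target
#6 xori  $6, $3, 0 ; 0/7/8/6/6/8/6
#9 sub  $5, $6, $1 ; 0/7/8/6/6/65535/6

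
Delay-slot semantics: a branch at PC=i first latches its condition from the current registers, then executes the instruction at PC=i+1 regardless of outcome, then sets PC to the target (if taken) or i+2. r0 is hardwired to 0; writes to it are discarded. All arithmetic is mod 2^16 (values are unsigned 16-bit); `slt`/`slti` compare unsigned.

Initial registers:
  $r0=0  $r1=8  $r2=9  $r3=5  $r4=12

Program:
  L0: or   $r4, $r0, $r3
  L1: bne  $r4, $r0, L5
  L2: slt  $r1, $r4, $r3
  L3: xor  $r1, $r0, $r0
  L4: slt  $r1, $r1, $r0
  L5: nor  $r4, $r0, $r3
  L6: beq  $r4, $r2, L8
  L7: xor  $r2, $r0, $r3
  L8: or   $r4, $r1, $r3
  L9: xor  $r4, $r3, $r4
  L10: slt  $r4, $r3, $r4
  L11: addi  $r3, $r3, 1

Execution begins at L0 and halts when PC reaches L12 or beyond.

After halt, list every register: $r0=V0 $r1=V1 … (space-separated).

$r0=0 $r1=0 $r2=5 $r3=6 $r4=0

#0 or   $r4, $r0, $r3 ; 0/8/9/5/5
#1 bne  $r4, $r0, L5 ; 0/8/9/5/5 ; →target
#2 slt  $r1, $r4, $r3 ; 0/0/9/5/5
#5 nor  $r4, $r0, $r3 ; 0/0/9/5/65530
#6 beq  $r4, $r2, L8 ; 0/0/9/5/65530 ; →fallthru
#7 xor  $r2, $r0, $r3 ; 0/0/5/5/65530
#8 or   $r4, $r1, $r3 ; 0/0/5/5/5
#9 xor  $r4, $r3, $r4 ; 0/0/5/5/0
#10 slt  $r4, $r3, $r4 ; 0/0/5/5/0
#11 addi  $r3, $r3, 1 ; 0/0/5/6/0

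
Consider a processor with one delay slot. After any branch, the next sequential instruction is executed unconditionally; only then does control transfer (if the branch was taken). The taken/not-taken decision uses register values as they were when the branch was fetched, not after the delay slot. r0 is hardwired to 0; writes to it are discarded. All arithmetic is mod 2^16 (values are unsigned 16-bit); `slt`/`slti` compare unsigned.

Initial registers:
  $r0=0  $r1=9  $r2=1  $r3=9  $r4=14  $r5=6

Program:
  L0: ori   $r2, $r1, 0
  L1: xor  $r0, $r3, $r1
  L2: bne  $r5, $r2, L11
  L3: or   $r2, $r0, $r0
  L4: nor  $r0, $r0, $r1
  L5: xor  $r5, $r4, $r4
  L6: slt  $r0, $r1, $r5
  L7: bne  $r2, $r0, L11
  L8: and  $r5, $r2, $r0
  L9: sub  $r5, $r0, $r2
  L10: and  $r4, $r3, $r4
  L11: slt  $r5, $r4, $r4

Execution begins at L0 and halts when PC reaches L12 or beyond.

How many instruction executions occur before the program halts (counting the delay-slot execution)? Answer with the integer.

5

[0] ori   $r2, $r1, 0  →  {$r0:0, $r1:9, $r2:9, $r3:9, $r4:14, $r5:6}
[1] xor  $r0, $r3, $r1  →  {$r0:0, $r1:9, $r2:9, $r3:9, $r4:14, $r5:6}
[2] bne  $r5, $r2, L11  →  {$r0:0, $r1:9, $r2:9, $r3:9, $r4:14, $r5:6}  ⟨branch taken⟩
[3] or   $r2, $r0, $r0  →  {$r0:0, $r1:9, $r2:0, $r3:9, $r4:14, $r5:6}
[11] slt  $r5, $r4, $r4  →  {$r0:0, $r1:9, $r2:0, $r3:9, $r4:14, $r5:0}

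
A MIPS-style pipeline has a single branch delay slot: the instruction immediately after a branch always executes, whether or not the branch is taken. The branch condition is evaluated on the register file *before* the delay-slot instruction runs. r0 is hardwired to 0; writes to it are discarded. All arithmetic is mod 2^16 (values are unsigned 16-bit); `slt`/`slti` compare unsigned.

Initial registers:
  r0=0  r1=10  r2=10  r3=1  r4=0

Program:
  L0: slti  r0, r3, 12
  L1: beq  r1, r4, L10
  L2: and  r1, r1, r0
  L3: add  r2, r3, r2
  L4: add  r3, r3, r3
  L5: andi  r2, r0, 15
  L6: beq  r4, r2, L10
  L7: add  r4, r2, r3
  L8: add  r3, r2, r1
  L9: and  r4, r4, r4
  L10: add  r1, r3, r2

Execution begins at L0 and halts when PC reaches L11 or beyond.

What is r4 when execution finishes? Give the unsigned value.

2

#0 slti  r0, r3, 12 ; 0/10/10/1/0
#1 beq  r1, r4, L10 ; 0/10/10/1/0 ; →fallthru
#2 and  r1, r1, r0 ; 0/0/10/1/0
#3 add  r2, r3, r2 ; 0/0/11/1/0
#4 add  r3, r3, r3 ; 0/0/11/2/0
#5 andi  r2, r0, 15 ; 0/0/0/2/0
#6 beq  r4, r2, L10 ; 0/0/0/2/0 ; →target
#7 add  r4, r2, r3 ; 0/0/0/2/2
#10 add  r1, r3, r2 ; 0/2/0/2/2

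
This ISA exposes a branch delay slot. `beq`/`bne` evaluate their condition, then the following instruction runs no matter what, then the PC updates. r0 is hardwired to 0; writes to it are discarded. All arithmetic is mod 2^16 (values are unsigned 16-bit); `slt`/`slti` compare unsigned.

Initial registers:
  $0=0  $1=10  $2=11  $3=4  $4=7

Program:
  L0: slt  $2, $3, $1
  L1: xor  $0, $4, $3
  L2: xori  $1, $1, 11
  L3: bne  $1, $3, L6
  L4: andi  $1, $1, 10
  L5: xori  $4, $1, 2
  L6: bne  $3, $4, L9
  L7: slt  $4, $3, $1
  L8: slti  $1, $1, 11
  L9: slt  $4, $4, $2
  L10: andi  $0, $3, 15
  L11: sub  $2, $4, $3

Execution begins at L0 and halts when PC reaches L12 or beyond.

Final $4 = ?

1

  step pc=0: slt  $2, $3, $1  regs=(0,10,1,4,7)
  step pc=1: xor  $0, $4, $3  regs=(0,10,1,4,7)
  step pc=2: xori  $1, $1, 11  regs=(0,1,1,4,7)
  step pc=3: bne  $1, $3, L6  cond=T  regs=(0,1,1,4,7)
  step pc=4: andi  $1, $1, 10  regs=(0,0,1,4,7)
  step pc=6: bne  $3, $4, L9  cond=T  regs=(0,0,1,4,7)
  step pc=7: slt  $4, $3, $1  regs=(0,0,1,4,0)
  step pc=9: slt  $4, $4, $2  regs=(0,0,1,4,1)
  step pc=10: andi  $0, $3, 15  regs=(0,0,1,4,1)
  step pc=11: sub  $2, $4, $3  regs=(0,0,65533,4,1)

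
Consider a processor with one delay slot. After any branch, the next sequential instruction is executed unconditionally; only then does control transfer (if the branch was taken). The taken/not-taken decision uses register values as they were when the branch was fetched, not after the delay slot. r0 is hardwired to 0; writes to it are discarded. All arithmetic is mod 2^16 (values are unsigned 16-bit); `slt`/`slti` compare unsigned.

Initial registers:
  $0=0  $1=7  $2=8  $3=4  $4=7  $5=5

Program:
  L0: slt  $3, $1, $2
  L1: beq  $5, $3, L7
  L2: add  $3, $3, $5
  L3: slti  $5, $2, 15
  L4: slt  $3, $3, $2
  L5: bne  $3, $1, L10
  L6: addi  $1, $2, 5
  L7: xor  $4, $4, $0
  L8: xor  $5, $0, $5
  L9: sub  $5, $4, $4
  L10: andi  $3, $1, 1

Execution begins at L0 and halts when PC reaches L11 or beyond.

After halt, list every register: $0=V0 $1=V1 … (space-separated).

$0=0 $1=13 $2=8 $3=1 $4=7 $5=1

[0] slt  $3, $1, $2  →  {$0:0, $1:7, $2:8, $3:1, $4:7, $5:5}
[1] beq  $5, $3, L7  →  {$0:0, $1:7, $2:8, $3:1, $4:7, $5:5}  ⟨branch fallthrough⟩
[2] add  $3, $3, $5  →  {$0:0, $1:7, $2:8, $3:6, $4:7, $5:5}
[3] slti  $5, $2, 15  →  {$0:0, $1:7, $2:8, $3:6, $4:7, $5:1}
[4] slt  $3, $3, $2  →  {$0:0, $1:7, $2:8, $3:1, $4:7, $5:1}
[5] bne  $3, $1, L10  →  {$0:0, $1:7, $2:8, $3:1, $4:7, $5:1}  ⟨branch taken⟩
[6] addi  $1, $2, 5  →  {$0:0, $1:13, $2:8, $3:1, $4:7, $5:1}
[10] andi  $3, $1, 1  →  {$0:0, $1:13, $2:8, $3:1, $4:7, $5:1}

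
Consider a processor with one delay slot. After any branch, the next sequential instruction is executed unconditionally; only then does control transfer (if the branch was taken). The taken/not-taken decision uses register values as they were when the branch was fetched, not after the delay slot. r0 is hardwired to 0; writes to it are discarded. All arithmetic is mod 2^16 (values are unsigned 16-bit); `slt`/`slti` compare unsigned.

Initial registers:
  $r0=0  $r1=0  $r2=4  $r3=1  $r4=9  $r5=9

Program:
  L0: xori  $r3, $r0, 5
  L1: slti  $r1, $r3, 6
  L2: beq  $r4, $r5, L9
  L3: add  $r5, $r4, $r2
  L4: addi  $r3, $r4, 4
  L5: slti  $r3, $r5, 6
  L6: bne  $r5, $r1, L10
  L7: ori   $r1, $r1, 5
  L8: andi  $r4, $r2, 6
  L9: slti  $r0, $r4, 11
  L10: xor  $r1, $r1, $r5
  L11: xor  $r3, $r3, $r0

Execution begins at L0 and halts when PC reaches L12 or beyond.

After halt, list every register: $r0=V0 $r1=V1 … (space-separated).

$r0=0 $r1=12 $r2=4 $r3=5 $r4=9 $r5=13

PC=0  xori  $r3, $r0, 5      | $r0=0 $r1=0 $r2=4 $r3=5 $r4=9 $r5=9
PC=1  slti  $r1, $r3, 6      | $r0=0 $r1=1 $r2=4 $r3=5 $r4=9 $r5=9
PC=2  beq  $r4, $r5, L9      | $r0=0 $r1=1 $r2=4 $r3=5 $r4=9 $r5=9  [TAKEN]
PC=3  add  $r5, $r4, $r2     | $r0=0 $r1=1 $r2=4 $r3=5 $r4=9 $r5=13
PC=9  slti  $r0, $r4, 11     | $r0=0 $r1=1 $r2=4 $r3=5 $r4=9 $r5=13
PC=10 xor  $r1, $r1, $r5     | $r0=0 $r1=12 $r2=4 $r3=5 $r4=9 $r5=13
PC=11 xor  $r3, $r3, $r0     | $r0=0 $r1=12 $r2=4 $r3=5 $r4=9 $r5=13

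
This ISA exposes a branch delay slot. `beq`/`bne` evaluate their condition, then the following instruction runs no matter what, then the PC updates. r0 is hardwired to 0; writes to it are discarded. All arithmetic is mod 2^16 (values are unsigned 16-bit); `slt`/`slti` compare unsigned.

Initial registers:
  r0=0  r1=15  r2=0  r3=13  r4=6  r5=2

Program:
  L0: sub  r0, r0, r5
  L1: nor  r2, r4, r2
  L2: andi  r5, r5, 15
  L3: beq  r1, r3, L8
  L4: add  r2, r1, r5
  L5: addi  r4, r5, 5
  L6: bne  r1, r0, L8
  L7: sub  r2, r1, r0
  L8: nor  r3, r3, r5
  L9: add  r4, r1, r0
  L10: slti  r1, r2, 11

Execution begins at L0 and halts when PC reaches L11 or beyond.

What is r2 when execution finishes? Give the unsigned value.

[0] sub  r0, r0, r5  →  {r0:0, r1:15, r2:0, r3:13, r4:6, r5:2}
[1] nor  r2, r4, r2  →  {r0:0, r1:15, r2:65529, r3:13, r4:6, r5:2}
[2] andi  r5, r5, 15  →  {r0:0, r1:15, r2:65529, r3:13, r4:6, r5:2}
[3] beq  r1, r3, L8  →  {r0:0, r1:15, r2:65529, r3:13, r4:6, r5:2}  ⟨branch fallthrough⟩
[4] add  r2, r1, r5  →  {r0:0, r1:15, r2:17, r3:13, r4:6, r5:2}
[5] addi  r4, r5, 5  →  {r0:0, r1:15, r2:17, r3:13, r4:7, r5:2}
[6] bne  r1, r0, L8  →  {r0:0, r1:15, r2:17, r3:13, r4:7, r5:2}  ⟨branch taken⟩
[7] sub  r2, r1, r0  →  {r0:0, r1:15, r2:15, r3:13, r4:7, r5:2}
[8] nor  r3, r3, r5  →  {r0:0, r1:15, r2:15, r3:65520, r4:7, r5:2}
[9] add  r4, r1, r0  →  {r0:0, r1:15, r2:15, r3:65520, r4:15, r5:2}
[10] slti  r1, r2, 11  →  {r0:0, r1:0, r2:15, r3:65520, r4:15, r5:2}

15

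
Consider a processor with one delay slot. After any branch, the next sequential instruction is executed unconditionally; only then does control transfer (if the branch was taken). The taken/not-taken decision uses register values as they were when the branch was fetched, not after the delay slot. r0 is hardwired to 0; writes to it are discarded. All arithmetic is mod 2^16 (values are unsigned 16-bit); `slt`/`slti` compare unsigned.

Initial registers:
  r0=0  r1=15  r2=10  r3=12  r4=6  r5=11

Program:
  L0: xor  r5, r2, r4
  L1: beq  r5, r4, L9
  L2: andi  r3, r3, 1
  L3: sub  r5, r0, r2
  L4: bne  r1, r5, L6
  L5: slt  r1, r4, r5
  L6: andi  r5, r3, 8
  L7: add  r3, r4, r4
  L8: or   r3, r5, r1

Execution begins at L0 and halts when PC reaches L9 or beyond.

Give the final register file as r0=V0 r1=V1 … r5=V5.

[0] xor  r5, r2, r4  →  {r0:0, r1:15, r2:10, r3:12, r4:6, r5:12}
[1] beq  r5, r4, L9  →  {r0:0, r1:15, r2:10, r3:12, r4:6, r5:12}  ⟨branch fallthrough⟩
[2] andi  r3, r3, 1  →  {r0:0, r1:15, r2:10, r3:0, r4:6, r5:12}
[3] sub  r5, r0, r2  →  {r0:0, r1:15, r2:10, r3:0, r4:6, r5:65526}
[4] bne  r1, r5, L6  →  {r0:0, r1:15, r2:10, r3:0, r4:6, r5:65526}  ⟨branch taken⟩
[5] slt  r1, r4, r5  →  {r0:0, r1:1, r2:10, r3:0, r4:6, r5:65526}
[6] andi  r5, r3, 8  →  {r0:0, r1:1, r2:10, r3:0, r4:6, r5:0}
[7] add  r3, r4, r4  →  {r0:0, r1:1, r2:10, r3:12, r4:6, r5:0}
[8] or   r3, r5, r1  →  {r0:0, r1:1, r2:10, r3:1, r4:6, r5:0}

r0=0 r1=1 r2=10 r3=1 r4=6 r5=0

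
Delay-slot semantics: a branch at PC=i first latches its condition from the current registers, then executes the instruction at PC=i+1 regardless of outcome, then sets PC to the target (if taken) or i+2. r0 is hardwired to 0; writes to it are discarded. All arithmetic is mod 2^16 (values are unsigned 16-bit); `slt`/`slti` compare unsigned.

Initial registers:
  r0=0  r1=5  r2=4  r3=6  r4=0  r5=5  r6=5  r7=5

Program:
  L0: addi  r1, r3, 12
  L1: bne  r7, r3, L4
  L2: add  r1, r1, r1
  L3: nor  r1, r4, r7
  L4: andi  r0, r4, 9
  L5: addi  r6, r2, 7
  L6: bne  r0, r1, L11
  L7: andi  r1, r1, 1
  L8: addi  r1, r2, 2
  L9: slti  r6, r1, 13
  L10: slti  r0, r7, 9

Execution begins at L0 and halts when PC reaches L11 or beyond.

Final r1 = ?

#0 addi  r1, r3, 12 ; 0/18/4/6/0/5/5/5
#1 bne  r7, r3, L4 ; 0/18/4/6/0/5/5/5 ; →target
#2 add  r1, r1, r1 ; 0/36/4/6/0/5/5/5
#4 andi  r0, r4, 9 ; 0/36/4/6/0/5/5/5
#5 addi  r6, r2, 7 ; 0/36/4/6/0/5/11/5
#6 bne  r0, r1, L11 ; 0/36/4/6/0/5/11/5 ; →target
#7 andi  r1, r1, 1 ; 0/0/4/6/0/5/11/5

0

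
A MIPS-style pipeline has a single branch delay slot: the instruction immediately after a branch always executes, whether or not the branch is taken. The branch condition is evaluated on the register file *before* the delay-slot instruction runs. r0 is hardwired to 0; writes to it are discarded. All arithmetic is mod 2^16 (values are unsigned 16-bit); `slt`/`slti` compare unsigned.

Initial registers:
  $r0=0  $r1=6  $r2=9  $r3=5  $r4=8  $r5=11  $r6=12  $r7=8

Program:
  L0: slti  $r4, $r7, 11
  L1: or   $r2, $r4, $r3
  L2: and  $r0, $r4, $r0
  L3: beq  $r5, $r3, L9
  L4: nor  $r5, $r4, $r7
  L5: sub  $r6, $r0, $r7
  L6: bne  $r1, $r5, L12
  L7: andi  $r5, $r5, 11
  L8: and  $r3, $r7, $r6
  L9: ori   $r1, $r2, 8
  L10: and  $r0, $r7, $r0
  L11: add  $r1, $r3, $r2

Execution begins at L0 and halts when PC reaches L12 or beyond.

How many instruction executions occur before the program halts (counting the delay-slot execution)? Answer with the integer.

#0 slti  $r4, $r7, 11 ; 0/6/9/5/1/11/12/8
#1 or   $r2, $r4, $r3 ; 0/6/5/5/1/11/12/8
#2 and  $r0, $r4, $r0 ; 0/6/5/5/1/11/12/8
#3 beq  $r5, $r3, L9 ; 0/6/5/5/1/11/12/8 ; →fallthru
#4 nor  $r5, $r4, $r7 ; 0/6/5/5/1/65526/12/8
#5 sub  $r6, $r0, $r7 ; 0/6/5/5/1/65526/65528/8
#6 bne  $r1, $r5, L12 ; 0/6/5/5/1/65526/65528/8 ; →target
#7 andi  $r5, $r5, 11 ; 0/6/5/5/1/2/65528/8

8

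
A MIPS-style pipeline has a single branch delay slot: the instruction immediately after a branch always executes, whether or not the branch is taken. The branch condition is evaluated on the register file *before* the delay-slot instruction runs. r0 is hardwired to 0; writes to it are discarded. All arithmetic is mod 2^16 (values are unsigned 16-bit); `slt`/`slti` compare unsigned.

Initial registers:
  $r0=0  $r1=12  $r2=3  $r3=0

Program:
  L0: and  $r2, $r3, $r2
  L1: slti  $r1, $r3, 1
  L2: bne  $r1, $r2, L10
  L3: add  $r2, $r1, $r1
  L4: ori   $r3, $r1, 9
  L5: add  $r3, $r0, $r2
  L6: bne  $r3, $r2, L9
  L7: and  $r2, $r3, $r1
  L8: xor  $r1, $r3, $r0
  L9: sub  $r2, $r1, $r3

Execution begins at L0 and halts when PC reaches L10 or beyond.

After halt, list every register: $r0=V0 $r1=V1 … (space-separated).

[0] and  $r2, $r3, $r2  →  {$r0:0, $r1:12, $r2:0, $r3:0}
[1] slti  $r1, $r3, 1  →  {$r0:0, $r1:1, $r2:0, $r3:0}
[2] bne  $r1, $r2, L10  →  {$r0:0, $r1:1, $r2:0, $r3:0}  ⟨branch taken⟩
[3] add  $r2, $r1, $r1  →  {$r0:0, $r1:1, $r2:2, $r3:0}

$r0=0 $r1=1 $r2=2 $r3=0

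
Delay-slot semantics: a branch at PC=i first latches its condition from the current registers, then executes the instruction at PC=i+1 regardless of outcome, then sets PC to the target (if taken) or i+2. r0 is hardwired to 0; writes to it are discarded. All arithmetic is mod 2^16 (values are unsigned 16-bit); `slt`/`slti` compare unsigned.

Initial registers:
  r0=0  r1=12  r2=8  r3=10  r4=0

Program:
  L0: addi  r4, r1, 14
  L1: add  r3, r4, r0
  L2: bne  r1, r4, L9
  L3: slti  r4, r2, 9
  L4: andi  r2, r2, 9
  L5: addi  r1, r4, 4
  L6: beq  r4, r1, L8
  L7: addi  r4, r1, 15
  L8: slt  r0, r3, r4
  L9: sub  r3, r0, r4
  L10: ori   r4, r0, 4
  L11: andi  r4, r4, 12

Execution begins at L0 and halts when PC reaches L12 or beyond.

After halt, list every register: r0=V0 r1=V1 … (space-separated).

[0] addi  r4, r1, 14  →  {r0:0, r1:12, r2:8, r3:10, r4:26}
[1] add  r3, r4, r0  →  {r0:0, r1:12, r2:8, r3:26, r4:26}
[2] bne  r1, r4, L9  →  {r0:0, r1:12, r2:8, r3:26, r4:26}  ⟨branch taken⟩
[3] slti  r4, r2, 9  →  {r0:0, r1:12, r2:8, r3:26, r4:1}
[9] sub  r3, r0, r4  →  {r0:0, r1:12, r2:8, r3:65535, r4:1}
[10] ori   r4, r0, 4  →  {r0:0, r1:12, r2:8, r3:65535, r4:4}
[11] andi  r4, r4, 12  →  {r0:0, r1:12, r2:8, r3:65535, r4:4}

r0=0 r1=12 r2=8 r3=65535 r4=4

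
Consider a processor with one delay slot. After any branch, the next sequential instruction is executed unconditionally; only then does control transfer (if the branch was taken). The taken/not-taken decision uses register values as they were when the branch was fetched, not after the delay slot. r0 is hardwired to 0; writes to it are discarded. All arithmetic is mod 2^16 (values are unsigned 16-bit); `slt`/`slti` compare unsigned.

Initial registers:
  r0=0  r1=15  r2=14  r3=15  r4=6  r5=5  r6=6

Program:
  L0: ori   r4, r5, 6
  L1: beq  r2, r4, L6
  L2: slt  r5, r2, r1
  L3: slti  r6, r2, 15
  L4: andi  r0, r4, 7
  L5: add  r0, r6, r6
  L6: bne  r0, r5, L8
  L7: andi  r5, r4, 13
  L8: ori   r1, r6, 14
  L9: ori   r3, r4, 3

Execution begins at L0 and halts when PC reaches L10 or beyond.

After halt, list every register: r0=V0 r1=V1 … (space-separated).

r0=0 r1=15 r2=14 r3=7 r4=7 r5=5 r6=1

  step pc=0: ori   r4, r5, 6  regs=(0,15,14,15,7,5,6)
  step pc=1: beq  r2, r4, L6  cond=F  regs=(0,15,14,15,7,5,6)
  step pc=2: slt  r5, r2, r1  regs=(0,15,14,15,7,1,6)
  step pc=3: slti  r6, r2, 15  regs=(0,15,14,15,7,1,1)
  step pc=4: andi  r0, r4, 7  regs=(0,15,14,15,7,1,1)
  step pc=5: add  r0, r6, r6  regs=(0,15,14,15,7,1,1)
  step pc=6: bne  r0, r5, L8  cond=T  regs=(0,15,14,15,7,1,1)
  step pc=7: andi  r5, r4, 13  regs=(0,15,14,15,7,5,1)
  step pc=8: ori   r1, r6, 14  regs=(0,15,14,15,7,5,1)
  step pc=9: ori   r3, r4, 3  regs=(0,15,14,7,7,5,1)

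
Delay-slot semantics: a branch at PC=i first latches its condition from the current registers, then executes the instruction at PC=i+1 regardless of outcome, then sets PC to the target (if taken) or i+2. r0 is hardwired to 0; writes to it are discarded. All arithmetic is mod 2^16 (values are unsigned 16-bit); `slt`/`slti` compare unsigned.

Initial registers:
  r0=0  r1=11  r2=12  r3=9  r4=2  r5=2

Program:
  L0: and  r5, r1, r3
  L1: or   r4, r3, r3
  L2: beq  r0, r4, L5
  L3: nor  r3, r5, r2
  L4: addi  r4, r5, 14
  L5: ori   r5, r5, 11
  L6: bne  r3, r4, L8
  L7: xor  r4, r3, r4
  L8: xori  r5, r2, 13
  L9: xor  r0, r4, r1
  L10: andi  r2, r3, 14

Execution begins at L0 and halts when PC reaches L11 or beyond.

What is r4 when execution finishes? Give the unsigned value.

65509

  step pc=0: and  r5, r1, r3  regs=(0,11,12,9,2,9)
  step pc=1: or   r4, r3, r3  regs=(0,11,12,9,9,9)
  step pc=2: beq  r0, r4, L5  cond=F  regs=(0,11,12,9,9,9)
  step pc=3: nor  r3, r5, r2  regs=(0,11,12,65522,9,9)
  step pc=4: addi  r4, r5, 14  regs=(0,11,12,65522,23,9)
  step pc=5: ori   r5, r5, 11  regs=(0,11,12,65522,23,11)
  step pc=6: bne  r3, r4, L8  cond=T  regs=(0,11,12,65522,23,11)
  step pc=7: xor  r4, r3, r4  regs=(0,11,12,65522,65509,11)
  step pc=8: xori  r5, r2, 13  regs=(0,11,12,65522,65509,1)
  step pc=9: xor  r0, r4, r1  regs=(0,11,12,65522,65509,1)
  step pc=10: andi  r2, r3, 14  regs=(0,11,2,65522,65509,1)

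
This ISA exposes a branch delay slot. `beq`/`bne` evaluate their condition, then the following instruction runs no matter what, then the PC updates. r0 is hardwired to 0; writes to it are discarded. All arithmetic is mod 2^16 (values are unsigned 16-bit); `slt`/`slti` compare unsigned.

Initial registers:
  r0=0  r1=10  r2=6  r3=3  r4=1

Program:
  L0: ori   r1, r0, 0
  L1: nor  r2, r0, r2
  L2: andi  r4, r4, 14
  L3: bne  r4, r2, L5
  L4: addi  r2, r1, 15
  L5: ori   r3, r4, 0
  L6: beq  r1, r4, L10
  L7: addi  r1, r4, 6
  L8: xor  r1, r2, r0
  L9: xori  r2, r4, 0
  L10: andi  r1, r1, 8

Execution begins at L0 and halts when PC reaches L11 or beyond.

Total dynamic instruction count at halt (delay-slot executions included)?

PC=0  ori   r1, r0, 0        | r0=0 r1=0 r2=6 r3=3 r4=1
PC=1  nor  r2, r0, r2        | r0=0 r1=0 r2=65529 r3=3 r4=1
PC=2  andi  r4, r4, 14       | r0=0 r1=0 r2=65529 r3=3 r4=0
PC=3  bne  r4, r2, L5        | r0=0 r1=0 r2=65529 r3=3 r4=0  [TAKEN]
PC=4  addi  r2, r1, 15       | r0=0 r1=0 r2=15 r3=3 r4=0
PC=5  ori   r3, r4, 0        | r0=0 r1=0 r2=15 r3=0 r4=0
PC=6  beq  r1, r4, L10       | r0=0 r1=0 r2=15 r3=0 r4=0  [TAKEN]
PC=7  addi  r1, r4, 6        | r0=0 r1=6 r2=15 r3=0 r4=0
PC=10 andi  r1, r1, 8        | r0=0 r1=0 r2=15 r3=0 r4=0

9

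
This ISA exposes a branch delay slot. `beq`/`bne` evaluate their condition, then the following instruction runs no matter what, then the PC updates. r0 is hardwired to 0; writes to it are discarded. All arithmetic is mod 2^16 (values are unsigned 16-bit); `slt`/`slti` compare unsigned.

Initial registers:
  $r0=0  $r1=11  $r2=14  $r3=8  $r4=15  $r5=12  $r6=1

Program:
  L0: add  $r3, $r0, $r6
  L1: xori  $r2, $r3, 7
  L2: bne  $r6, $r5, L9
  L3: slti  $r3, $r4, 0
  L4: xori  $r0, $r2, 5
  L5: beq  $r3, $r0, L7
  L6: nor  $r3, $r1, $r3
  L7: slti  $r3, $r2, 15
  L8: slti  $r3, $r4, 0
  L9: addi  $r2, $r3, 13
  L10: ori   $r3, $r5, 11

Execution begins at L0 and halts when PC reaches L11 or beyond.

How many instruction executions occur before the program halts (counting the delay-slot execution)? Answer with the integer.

6

[0] add  $r3, $r0, $r6  →  {$r0:0, $r1:11, $r2:14, $r3:1, $r4:15, $r5:12, $r6:1}
[1] xori  $r2, $r3, 7  →  {$r0:0, $r1:11, $r2:6, $r3:1, $r4:15, $r5:12, $r6:1}
[2] bne  $r6, $r5, L9  →  {$r0:0, $r1:11, $r2:6, $r3:1, $r4:15, $r5:12, $r6:1}  ⟨branch taken⟩
[3] slti  $r3, $r4, 0  →  {$r0:0, $r1:11, $r2:6, $r3:0, $r4:15, $r5:12, $r6:1}
[9] addi  $r2, $r3, 13  →  {$r0:0, $r1:11, $r2:13, $r3:0, $r4:15, $r5:12, $r6:1}
[10] ori   $r3, $r5, 11  →  {$r0:0, $r1:11, $r2:13, $r3:15, $r4:15, $r5:12, $r6:1}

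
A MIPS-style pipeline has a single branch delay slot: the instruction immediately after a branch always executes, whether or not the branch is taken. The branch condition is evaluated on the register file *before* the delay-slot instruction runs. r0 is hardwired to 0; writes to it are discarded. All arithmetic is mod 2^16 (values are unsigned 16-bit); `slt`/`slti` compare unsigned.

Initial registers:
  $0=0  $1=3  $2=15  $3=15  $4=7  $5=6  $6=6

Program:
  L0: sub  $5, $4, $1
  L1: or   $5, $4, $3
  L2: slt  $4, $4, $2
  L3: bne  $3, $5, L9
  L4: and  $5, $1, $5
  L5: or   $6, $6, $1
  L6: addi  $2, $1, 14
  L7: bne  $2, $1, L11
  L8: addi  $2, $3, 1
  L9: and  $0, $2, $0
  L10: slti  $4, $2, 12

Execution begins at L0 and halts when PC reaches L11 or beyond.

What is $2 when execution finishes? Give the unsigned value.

16

PC=0  sub  $5, $4, $1        | $0=0 $1=3 $2=15 $3=15 $4=7 $5=4 $6=6
PC=1  or   $5, $4, $3        | $0=0 $1=3 $2=15 $3=15 $4=7 $5=15 $6=6
PC=2  slt  $4, $4, $2        | $0=0 $1=3 $2=15 $3=15 $4=1 $5=15 $6=6
PC=3  bne  $3, $5, L9        | $0=0 $1=3 $2=15 $3=15 $4=1 $5=15 $6=6  [not taken]
PC=4  and  $5, $1, $5        | $0=0 $1=3 $2=15 $3=15 $4=1 $5=3 $6=6
PC=5  or   $6, $6, $1        | $0=0 $1=3 $2=15 $3=15 $4=1 $5=3 $6=7
PC=6  addi  $2, $1, 14       | $0=0 $1=3 $2=17 $3=15 $4=1 $5=3 $6=7
PC=7  bne  $2, $1, L11       | $0=0 $1=3 $2=17 $3=15 $4=1 $5=3 $6=7  [TAKEN]
PC=8  addi  $2, $3, 1        | $0=0 $1=3 $2=16 $3=15 $4=1 $5=3 $6=7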